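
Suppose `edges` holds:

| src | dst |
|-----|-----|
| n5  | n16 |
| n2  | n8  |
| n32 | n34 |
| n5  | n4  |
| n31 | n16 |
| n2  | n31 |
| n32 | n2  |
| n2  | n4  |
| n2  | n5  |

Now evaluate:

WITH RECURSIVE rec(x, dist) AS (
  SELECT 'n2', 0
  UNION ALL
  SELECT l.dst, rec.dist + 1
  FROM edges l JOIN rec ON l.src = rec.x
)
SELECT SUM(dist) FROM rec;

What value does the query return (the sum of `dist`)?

Base: (n2, dist=0).
Iteration 1: edges from {n2} -> (n31, dist=1), (n4, dist=1), (n5, dist=1), (n8, dist=1).
Iteration 2: edges from {n31,n4,n5,n8} -> (n16, dist=2) x2, (n4, dist=2). [UNION ALL keeps all 3 new rows, including repeats]
Iteration 3: no outgoing edges from {n16,n4}; recursion stops.
SUM(dist) = 0 + 1 + 1 + 1 + 1 + 2 + 2 + 2 = 10.

10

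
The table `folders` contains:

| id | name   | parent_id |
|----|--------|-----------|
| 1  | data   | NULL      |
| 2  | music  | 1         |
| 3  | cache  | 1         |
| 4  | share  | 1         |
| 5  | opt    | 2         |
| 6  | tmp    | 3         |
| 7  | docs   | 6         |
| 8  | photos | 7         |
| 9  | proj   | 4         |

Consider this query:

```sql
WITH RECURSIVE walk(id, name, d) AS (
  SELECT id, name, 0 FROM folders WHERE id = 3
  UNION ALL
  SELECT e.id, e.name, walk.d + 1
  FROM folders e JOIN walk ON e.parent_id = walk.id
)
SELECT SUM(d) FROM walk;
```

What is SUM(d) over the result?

Base: id=3 (cache) at d 0.
Iteration 1: rows with parent_id in {3} -> tmp (id 6, d 1).
Iteration 2: rows with parent_id in {6} -> docs (id 7, d 2).
Iteration 3: rows with parent_id in {7} -> photos (id 8, d 3).
Iteration 4: no rows with parent_id in {8}; recursion stops.
SUM(d) = 0 + 1 + 2 + 3 = 6.

6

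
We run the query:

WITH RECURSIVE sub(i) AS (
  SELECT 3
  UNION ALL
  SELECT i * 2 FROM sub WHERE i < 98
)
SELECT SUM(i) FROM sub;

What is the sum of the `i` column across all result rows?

381

Base: i=3.
Iteration 1: 3 < 98 holds -> i = 3 * 2 = 6.
Iteration 2: 6 < 98 holds -> i = 6 * 2 = 12.
Iteration 3: 12 < 98 holds -> i = 12 * 2 = 24.
Iteration 4: 24 < 98 holds -> i = 24 * 2 = 48.
Iteration 5: 48 < 98 holds -> i = 48 * 2 = 96.
Iteration 6: 96 < 98 holds -> i = 96 * 2 = 192.
Iteration 7: 192 < 98 fails; recursion stops.
SUM(i) = 3 + 6 + 12 + 24 + 48 + 96 + 192 = 381.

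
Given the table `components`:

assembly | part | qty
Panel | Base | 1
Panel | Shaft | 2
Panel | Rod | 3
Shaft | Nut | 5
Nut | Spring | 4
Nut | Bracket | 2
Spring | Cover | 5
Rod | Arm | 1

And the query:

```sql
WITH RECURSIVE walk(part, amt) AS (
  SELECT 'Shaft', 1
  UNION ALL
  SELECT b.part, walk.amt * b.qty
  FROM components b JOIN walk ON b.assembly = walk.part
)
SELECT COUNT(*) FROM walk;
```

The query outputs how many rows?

5

Base: (Shaft, amt=1).
Iteration 1: components of {Shaft} -> Nut = 1*5 = 5.
Iteration 2: components of {Nut} -> Bracket = 5*2 = 10, Spring = 5*4 = 20.
Iteration 3: components of {Bracket,Spring} -> Cover = 20*5 = 100.
Iteration 4: no further components; recursion stops.
Total rows emitted: 5.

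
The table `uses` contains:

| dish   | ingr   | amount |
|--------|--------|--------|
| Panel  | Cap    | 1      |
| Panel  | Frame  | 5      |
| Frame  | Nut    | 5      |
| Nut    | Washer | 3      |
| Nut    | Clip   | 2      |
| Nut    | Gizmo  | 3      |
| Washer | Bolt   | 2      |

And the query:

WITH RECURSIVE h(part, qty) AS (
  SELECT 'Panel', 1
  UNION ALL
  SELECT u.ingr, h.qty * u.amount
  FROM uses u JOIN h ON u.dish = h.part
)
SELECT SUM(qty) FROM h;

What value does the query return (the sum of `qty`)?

Base: (Panel, qty=1).
Iteration 1: components of {Panel} -> Cap = 1*1 = 1, Frame = 1*5 = 5.
Iteration 2: components of {Cap,Frame} -> Nut = 5*5 = 25.
Iteration 3: components of {Nut} -> Clip = 25*2 = 50, Gizmo = 25*3 = 75, Washer = 25*3 = 75.
Iteration 4: components of {Clip,Gizmo,Washer} -> Bolt = 75*2 = 150.
Iteration 5: no further components; recursion stops.
SUM(qty) = 1 + 1 + 5 + 25 + 75 + 50 + 75 + 150 = 382.

382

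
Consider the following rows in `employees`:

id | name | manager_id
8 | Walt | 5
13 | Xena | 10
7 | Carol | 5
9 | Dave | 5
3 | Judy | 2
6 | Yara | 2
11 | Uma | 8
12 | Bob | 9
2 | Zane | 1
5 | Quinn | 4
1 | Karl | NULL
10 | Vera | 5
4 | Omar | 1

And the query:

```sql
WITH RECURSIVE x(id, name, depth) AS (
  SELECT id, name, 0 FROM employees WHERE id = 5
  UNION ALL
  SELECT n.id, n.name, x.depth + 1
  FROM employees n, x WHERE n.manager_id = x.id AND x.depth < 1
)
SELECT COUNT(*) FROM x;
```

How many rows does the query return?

Base: id=5 (Quinn) at depth 0.
Iteration 1: rows with manager_id in {5} -> Carol (id 7, depth 1), Walt (id 8, depth 1), Dave (id 9, depth 1), Vera (id 10, depth 1).
Iteration 2: depth < 1 fails for all current rows; recursion stops.
Total rows emitted: 5.

5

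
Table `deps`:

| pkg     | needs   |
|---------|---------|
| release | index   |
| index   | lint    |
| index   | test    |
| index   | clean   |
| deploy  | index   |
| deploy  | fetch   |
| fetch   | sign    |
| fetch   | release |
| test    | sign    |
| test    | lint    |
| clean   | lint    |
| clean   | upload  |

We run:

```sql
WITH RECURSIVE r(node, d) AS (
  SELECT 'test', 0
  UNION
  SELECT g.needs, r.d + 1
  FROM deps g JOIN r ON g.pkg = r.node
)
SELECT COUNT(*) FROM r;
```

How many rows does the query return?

3

Base: (test, d=0).
Iteration 1: edges from {test} -> (lint, d=1), (sign, d=1).
Iteration 2: no outgoing edges from {lint,sign}; recursion stops.
Total rows emitted: 3.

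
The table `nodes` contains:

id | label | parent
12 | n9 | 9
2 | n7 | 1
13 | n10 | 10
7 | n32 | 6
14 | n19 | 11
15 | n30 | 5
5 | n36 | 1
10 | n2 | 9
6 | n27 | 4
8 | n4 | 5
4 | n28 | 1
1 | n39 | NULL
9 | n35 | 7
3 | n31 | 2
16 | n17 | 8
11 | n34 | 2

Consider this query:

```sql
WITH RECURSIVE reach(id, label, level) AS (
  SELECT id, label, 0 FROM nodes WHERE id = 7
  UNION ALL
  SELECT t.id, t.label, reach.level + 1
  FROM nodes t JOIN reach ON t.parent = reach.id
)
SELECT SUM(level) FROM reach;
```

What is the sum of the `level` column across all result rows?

Base: id=7 (n32) at level 0.
Iteration 1: rows with parent in {7} -> n35 (id 9, level 1).
Iteration 2: rows with parent in {9} -> n2 (id 10, level 2), n9 (id 12, level 2).
Iteration 3: rows with parent in {10,12} -> n10 (id 13, level 3).
Iteration 4: no rows with parent in {13}; recursion stops.
SUM(level) = 0 + 1 + 2 + 2 + 3 = 8.

8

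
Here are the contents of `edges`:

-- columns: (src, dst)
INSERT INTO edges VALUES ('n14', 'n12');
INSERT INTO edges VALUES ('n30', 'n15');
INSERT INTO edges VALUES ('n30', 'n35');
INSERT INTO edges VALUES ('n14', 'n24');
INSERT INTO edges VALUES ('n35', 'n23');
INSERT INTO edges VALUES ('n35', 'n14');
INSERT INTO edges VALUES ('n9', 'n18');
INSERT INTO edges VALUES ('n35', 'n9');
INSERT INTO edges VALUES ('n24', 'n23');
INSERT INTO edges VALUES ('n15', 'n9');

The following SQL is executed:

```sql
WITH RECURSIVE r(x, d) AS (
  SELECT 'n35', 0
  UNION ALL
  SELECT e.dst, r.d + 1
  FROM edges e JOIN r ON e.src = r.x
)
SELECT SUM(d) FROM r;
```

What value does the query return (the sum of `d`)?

Base: (n35, d=0).
Iteration 1: edges from {n35} -> (n14, d=1), (n23, d=1), (n9, d=1).
Iteration 2: edges from {n14,n23,n9} -> (n12, d=2), (n18, d=2), (n24, d=2).
Iteration 3: edges from {n12,n18,n24} -> (n23, d=3).
Iteration 4: no outgoing edges from {n23}; recursion stops.
SUM(d) = 0 + 1 + 1 + 1 + 2 + 2 + 2 + 3 = 12.

12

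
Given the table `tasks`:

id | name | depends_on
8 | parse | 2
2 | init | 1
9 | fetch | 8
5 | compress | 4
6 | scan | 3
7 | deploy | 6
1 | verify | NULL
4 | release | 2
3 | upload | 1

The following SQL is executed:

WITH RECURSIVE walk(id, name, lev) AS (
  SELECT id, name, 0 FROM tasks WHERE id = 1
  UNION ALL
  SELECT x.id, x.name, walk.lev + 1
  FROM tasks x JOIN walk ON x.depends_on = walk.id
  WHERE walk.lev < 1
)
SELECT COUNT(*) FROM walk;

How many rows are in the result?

3

Base: id=1 (verify) at lev 0.
Iteration 1: rows with depends_on in {1} -> init (id 2, lev 1), upload (id 3, lev 1).
Iteration 2: lev < 1 fails for all current rows; recursion stops.
Total rows emitted: 3.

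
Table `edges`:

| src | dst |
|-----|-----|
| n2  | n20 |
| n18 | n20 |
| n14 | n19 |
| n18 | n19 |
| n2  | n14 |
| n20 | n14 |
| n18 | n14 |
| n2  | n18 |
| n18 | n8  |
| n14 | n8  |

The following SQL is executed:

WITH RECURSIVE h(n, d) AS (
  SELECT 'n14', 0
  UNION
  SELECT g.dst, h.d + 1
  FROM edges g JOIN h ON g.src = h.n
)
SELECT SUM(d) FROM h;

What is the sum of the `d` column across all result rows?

2

Base: (n14, d=0).
Iteration 1: edges from {n14} -> (n19, d=1), (n8, d=1).
Iteration 2: no outgoing edges from {n19,n8}; recursion stops.
SUM(d) = 0 + 1 + 1 = 2.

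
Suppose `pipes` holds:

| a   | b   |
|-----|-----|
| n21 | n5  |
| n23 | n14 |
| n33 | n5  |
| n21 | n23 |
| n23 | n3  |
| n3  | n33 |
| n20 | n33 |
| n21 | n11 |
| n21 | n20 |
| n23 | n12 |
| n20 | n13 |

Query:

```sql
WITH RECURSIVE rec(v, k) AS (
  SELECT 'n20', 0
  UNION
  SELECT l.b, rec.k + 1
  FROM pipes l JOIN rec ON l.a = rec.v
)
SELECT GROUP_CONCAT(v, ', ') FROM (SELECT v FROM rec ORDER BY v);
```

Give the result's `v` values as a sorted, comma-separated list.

Base: (n20, k=0).
Iteration 1: edges from {n20} -> (n13, k=1), (n33, k=1).
Iteration 2: edges from {n13,n33} -> (n5, k=2).
Iteration 3: no outgoing edges from {n5}; recursion stops.

n13, n20, n33, n5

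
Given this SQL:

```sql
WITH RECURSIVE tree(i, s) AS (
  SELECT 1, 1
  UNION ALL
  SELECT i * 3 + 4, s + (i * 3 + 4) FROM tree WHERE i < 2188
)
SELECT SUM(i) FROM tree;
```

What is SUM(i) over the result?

Base: i=1, s=1.
Iteration 1: 1 < 2188 holds -> i = 1 * 3 + 4 = 7, s = 1 + 7 = 8.
Iteration 2: 7 < 2188 holds -> i = 7 * 3 + 4 = 25, s = 8 + 25 = 33.
Iteration 3: 25 < 2188 holds -> i = 25 * 3 + 4 = 79, s = 33 + 79 = 112.
Iteration 4: 79 < 2188 holds -> i = 79 * 3 + 4 = 241, s = 112 + 241 = 353.
Iteration 5: 241 < 2188 holds -> i = 241 * 3 + 4 = 727, s = 353 + 727 = 1080.
Iteration 6: 727 < 2188 holds -> i = 727 * 3 + 4 = 2185, s = 1080 + 2185 = 3265.
Iteration 7: 2185 < 2188 holds -> i = 2185 * 3 + 4 = 6559, s = 3265 + 6559 = 9824.
Iteration 8: 6559 < 2188 fails; recursion stops.
SUM(i) = 1 + 7 + 25 + 79 + 241 + 727 + 2185 + 6559 = 9824.

9824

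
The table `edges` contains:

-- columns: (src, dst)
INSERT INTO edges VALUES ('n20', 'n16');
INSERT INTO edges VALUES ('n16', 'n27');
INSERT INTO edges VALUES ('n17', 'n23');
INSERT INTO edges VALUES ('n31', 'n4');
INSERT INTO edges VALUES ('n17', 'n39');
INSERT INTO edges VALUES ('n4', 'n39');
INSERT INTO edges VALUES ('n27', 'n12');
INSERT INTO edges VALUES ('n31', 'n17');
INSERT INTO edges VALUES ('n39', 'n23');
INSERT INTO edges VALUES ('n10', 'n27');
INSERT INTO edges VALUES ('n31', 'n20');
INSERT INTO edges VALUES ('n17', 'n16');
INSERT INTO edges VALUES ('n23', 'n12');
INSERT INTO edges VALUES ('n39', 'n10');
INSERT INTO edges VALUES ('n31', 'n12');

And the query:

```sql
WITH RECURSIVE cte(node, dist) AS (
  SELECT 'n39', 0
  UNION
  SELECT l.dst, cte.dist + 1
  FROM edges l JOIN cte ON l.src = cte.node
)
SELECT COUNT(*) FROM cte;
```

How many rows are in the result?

6

Base: (n39, dist=0).
Iteration 1: edges from {n39} -> (n10, dist=1), (n23, dist=1).
Iteration 2: edges from {n10,n23} -> (n12, dist=2), (n27, dist=2).
Iteration 3: edges from {n12,n27} -> (n12, dist=3).
Iteration 4: no outgoing edges from {n12}; recursion stops.
Total rows emitted: 6.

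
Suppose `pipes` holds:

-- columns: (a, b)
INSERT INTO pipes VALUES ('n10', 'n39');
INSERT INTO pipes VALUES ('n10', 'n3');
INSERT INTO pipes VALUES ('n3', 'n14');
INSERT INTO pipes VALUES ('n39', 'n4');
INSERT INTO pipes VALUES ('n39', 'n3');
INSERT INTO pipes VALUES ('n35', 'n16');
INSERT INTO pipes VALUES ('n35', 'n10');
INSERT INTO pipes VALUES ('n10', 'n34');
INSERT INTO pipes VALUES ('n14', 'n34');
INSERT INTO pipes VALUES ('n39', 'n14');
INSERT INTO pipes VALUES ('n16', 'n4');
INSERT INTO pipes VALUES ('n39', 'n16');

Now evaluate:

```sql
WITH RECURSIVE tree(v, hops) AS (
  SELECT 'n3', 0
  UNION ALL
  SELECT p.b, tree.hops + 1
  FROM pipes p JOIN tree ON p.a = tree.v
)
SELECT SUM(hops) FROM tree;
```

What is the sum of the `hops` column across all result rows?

Base: (n3, hops=0).
Iteration 1: edges from {n3} -> (n14, hops=1).
Iteration 2: edges from {n14} -> (n34, hops=2).
Iteration 3: no outgoing edges from {n34}; recursion stops.
SUM(hops) = 0 + 1 + 2 = 3.

3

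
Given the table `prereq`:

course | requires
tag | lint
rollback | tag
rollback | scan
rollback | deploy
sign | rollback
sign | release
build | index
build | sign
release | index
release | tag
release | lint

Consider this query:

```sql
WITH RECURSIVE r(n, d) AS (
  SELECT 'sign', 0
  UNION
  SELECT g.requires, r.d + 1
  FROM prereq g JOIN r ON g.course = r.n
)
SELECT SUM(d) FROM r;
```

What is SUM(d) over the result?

Base: (sign, d=0).
Iteration 1: edges from {sign} -> (release, d=1), (rollback, d=1).
Iteration 2: edges from {release,rollback} -> (deploy, d=2), (index, d=2), (lint, d=2), (scan, d=2), (tag, d=2). [UNION drops 1 duplicate row(s)]
Iteration 3: edges from {deploy,index,lint,scan,tag} -> (lint, d=3).
Iteration 4: no outgoing edges from {lint}; recursion stops.
SUM(d) = 0 + 1 + 1 + 2 + 2 + 2 + 2 + 2 + 3 = 15.

15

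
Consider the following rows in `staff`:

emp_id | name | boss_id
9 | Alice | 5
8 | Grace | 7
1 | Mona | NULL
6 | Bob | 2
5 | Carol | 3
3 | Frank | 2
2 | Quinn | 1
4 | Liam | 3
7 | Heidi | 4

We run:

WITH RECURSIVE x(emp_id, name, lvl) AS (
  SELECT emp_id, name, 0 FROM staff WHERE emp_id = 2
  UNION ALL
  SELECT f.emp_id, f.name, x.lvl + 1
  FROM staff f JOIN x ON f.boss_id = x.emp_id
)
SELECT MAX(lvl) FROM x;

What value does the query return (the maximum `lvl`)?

4

Base: emp_id=2 (Quinn) at lvl 0.
Iteration 1: rows with boss_id in {2} -> Frank (id 3, lvl 1), Bob (id 6, lvl 1).
Iteration 2: rows with boss_id in {3,6} -> Liam (id 4, lvl 2), Carol (id 5, lvl 2).
Iteration 3: rows with boss_id in {4,5} -> Heidi (id 7, lvl 3), Alice (id 9, lvl 3).
Iteration 4: rows with boss_id in {7,9} -> Grace (id 8, lvl 4).
Iteration 5: no rows with boss_id in {8}; recursion stops.
lvl values: 0, 1, 1, 2, 2, 3, 3, 4; the maximum is 4.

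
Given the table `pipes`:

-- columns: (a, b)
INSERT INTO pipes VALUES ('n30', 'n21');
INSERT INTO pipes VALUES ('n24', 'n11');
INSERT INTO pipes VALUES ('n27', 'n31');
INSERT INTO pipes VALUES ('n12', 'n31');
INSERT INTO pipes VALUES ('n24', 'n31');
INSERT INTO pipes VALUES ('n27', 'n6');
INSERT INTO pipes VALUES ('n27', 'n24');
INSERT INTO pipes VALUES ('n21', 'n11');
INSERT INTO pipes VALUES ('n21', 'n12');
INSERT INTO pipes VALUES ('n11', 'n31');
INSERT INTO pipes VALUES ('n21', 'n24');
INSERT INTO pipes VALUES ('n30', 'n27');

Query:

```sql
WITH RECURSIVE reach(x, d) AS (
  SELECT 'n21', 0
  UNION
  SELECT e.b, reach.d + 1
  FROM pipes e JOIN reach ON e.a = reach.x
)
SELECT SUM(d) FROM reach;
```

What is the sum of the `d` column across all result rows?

Base: (n21, d=0).
Iteration 1: edges from {n21} -> (n11, d=1), (n12, d=1), (n24, d=1).
Iteration 2: edges from {n11,n12,n24} -> (n11, d=2), (n31, d=2). [UNION drops 2 duplicate row(s)]
Iteration 3: edges from {n11,n31} -> (n31, d=3).
Iteration 4: no outgoing edges from {n31}; recursion stops.
SUM(d) = 0 + 1 + 1 + 1 + 2 + 2 + 3 = 10.

10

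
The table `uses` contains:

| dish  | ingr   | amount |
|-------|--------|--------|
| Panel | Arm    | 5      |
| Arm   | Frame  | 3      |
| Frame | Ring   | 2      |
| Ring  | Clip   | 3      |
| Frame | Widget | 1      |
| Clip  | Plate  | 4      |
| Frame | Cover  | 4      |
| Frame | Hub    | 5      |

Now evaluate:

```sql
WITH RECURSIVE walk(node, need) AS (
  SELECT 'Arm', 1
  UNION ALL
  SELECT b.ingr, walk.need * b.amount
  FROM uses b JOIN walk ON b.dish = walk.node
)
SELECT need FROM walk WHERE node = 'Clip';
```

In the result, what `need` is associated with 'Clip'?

Base: (Arm, need=1).
Iteration 1: components of {Arm} -> Frame = 1*3 = 3.
Iteration 2: components of {Frame} -> Cover = 3*4 = 12, Hub = 3*5 = 15, Ring = 3*2 = 6, Widget = 3*1 = 3.
Iteration 3: components of {Cover,Hub,Ring,Widget} -> Clip = 6*3 = 18.
Iteration 4: components of {Clip} -> Plate = 18*4 = 72.
Iteration 5: no further components; recursion stops.

18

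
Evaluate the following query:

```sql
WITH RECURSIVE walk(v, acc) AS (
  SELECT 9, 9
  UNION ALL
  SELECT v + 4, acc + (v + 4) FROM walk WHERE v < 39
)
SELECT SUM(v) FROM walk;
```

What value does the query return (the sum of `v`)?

Base: v=9, acc=9.
Iteration 1: 9 < 39 holds -> v = 9 + 4 = 13, acc = 9 + 13 = 22.
Iteration 2: 13 < 39 holds -> v = 13 + 4 = 17, acc = 22 + 17 = 39.
Iteration 3: 17 < 39 holds -> v = 17 + 4 = 21, acc = 39 + 21 = 60.
Iteration 4: 21 < 39 holds -> v = 21 + 4 = 25, acc = 60 + 25 = 85.
Iteration 5: 25 < 39 holds -> v = 25 + 4 = 29, acc = 85 + 29 = 114.
Iteration 6: 29 < 39 holds -> v = 29 + 4 = 33, acc = 114 + 33 = 147.
Iteration 7: 33 < 39 holds -> v = 33 + 4 = 37, acc = 147 + 37 = 184.
Iteration 8: 37 < 39 holds -> v = 37 + 4 = 41, acc = 184 + 41 = 225.
Iteration 9: 41 < 39 fails; recursion stops.
SUM(v) = 9 + 13 + 17 + 21 + 25 + 29 + 33 + 37 + 41 = 225.

225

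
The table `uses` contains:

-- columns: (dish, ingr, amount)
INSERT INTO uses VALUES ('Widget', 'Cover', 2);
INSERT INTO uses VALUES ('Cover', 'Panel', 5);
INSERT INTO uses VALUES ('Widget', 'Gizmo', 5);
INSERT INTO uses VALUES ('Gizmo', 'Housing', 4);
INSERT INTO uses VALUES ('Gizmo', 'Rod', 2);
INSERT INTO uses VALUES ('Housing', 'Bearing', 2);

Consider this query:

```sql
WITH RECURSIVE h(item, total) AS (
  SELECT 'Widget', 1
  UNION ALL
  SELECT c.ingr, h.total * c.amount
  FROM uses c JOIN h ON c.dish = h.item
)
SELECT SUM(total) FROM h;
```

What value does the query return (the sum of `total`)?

Base: (Widget, total=1).
Iteration 1: components of {Widget} -> Cover = 1*2 = 2, Gizmo = 1*5 = 5.
Iteration 2: components of {Cover,Gizmo} -> Housing = 5*4 = 20, Panel = 2*5 = 10, Rod = 5*2 = 10.
Iteration 3: components of {Housing,Panel,Rod} -> Bearing = 20*2 = 40.
Iteration 4: no further components; recursion stops.
SUM(total) = 1 + 2 + 5 + 10 + 20 + 10 + 40 = 88.

88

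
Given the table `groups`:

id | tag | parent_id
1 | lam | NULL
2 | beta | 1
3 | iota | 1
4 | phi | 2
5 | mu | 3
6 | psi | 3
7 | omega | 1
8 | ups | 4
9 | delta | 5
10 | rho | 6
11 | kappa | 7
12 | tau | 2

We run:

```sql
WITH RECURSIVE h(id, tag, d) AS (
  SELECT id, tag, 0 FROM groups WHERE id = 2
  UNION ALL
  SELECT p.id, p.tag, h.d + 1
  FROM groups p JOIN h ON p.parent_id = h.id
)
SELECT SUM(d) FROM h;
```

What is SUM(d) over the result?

4

Base: id=2 (beta) at d 0.
Iteration 1: rows with parent_id in {2} -> phi (id 4, d 1), tau (id 12, d 1).
Iteration 2: rows with parent_id in {4,12} -> ups (id 8, d 2).
Iteration 3: no rows with parent_id in {8}; recursion stops.
SUM(d) = 0 + 1 + 1 + 2 = 4.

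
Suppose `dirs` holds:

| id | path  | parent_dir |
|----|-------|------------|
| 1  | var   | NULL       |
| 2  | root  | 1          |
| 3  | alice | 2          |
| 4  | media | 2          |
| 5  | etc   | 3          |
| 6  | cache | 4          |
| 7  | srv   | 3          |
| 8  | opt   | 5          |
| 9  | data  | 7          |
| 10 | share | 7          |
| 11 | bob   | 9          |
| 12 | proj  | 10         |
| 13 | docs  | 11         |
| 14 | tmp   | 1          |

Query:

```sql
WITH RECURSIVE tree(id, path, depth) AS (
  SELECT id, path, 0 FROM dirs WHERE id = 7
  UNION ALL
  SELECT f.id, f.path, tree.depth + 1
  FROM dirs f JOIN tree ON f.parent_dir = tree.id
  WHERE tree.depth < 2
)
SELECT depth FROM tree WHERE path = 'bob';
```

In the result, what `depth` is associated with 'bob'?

2

Base: id=7 (srv) at depth 0.
Iteration 1: rows with parent_dir in {7} -> data (id 9, depth 1), share (id 10, depth 1).
Iteration 2: rows with parent_dir in {9,10} -> bob (id 11, depth 2), proj (id 12, depth 2).
Iteration 3: depth < 2 fails for all current rows; recursion stops.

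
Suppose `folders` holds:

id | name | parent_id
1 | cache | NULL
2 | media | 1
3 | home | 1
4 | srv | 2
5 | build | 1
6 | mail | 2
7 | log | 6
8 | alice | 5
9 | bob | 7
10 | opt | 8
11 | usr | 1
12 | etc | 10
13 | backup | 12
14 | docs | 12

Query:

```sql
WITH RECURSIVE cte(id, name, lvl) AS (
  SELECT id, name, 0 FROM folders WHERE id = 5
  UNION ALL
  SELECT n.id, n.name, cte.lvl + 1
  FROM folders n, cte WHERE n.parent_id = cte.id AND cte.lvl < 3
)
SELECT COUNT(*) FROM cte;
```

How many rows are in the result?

4

Base: id=5 (build) at lvl 0.
Iteration 1: rows with parent_id in {5} -> alice (id 8, lvl 1).
Iteration 2: rows with parent_id in {8} -> opt (id 10, lvl 2).
Iteration 3: rows with parent_id in {10} -> etc (id 12, lvl 3).
Iteration 4: lvl < 3 fails for all current rows; recursion stops.
Total rows emitted: 4.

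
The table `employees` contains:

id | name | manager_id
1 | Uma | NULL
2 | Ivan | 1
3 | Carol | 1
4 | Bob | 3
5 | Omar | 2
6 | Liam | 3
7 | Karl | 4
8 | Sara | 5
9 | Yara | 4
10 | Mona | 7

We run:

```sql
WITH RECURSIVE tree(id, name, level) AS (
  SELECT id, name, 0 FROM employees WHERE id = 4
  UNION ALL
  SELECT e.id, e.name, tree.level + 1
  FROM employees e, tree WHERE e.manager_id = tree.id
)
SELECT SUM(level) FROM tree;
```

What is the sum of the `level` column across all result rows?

Base: id=4 (Bob) at level 0.
Iteration 1: rows with manager_id in {4} -> Karl (id 7, level 1), Yara (id 9, level 1).
Iteration 2: rows with manager_id in {7,9} -> Mona (id 10, level 2).
Iteration 3: no rows with manager_id in {10}; recursion stops.
SUM(level) = 0 + 1 + 1 + 2 = 4.

4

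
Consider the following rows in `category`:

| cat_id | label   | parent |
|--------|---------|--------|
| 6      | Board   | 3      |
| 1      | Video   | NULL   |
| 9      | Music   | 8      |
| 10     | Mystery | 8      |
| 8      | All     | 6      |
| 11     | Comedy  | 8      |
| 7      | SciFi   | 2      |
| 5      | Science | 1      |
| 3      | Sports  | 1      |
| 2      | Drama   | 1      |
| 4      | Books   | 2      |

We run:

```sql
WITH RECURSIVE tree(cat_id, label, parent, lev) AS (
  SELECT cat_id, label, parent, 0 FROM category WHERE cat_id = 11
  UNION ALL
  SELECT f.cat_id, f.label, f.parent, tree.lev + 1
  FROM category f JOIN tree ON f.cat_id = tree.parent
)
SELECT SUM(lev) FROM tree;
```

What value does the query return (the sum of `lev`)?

10

Base: cat_id=11 (Comedy), parent=8, lev 0.
Iteration 1: join on cat_id=8 -> All (id 8, parent=6, lev 1).
Iteration 2: join on cat_id=6 -> Board (id 6, parent=3, lev 2).
Iteration 3: join on cat_id=3 -> Sports (id 3, parent=1, lev 3).
Iteration 4: join on cat_id=1 -> Video (id 1, parent=NULL, lev 4).
Iteration 5: parent is NULL; no match; recursion stops.
SUM(lev) = 0 + 1 + 2 + 3 + 4 = 10.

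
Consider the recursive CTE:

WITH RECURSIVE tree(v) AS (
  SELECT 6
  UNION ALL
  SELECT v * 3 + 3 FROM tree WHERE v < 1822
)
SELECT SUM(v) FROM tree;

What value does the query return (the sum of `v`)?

8187

Base: v=6.
Iteration 1: 6 < 1822 holds -> v = 6 * 3 + 3 = 21.
Iteration 2: 21 < 1822 holds -> v = 21 * 3 + 3 = 66.
Iteration 3: 66 < 1822 holds -> v = 66 * 3 + 3 = 201.
Iteration 4: 201 < 1822 holds -> v = 201 * 3 + 3 = 606.
Iteration 5: 606 < 1822 holds -> v = 606 * 3 + 3 = 1821.
Iteration 6: 1821 < 1822 holds -> v = 1821 * 3 + 3 = 5466.
Iteration 7: 5466 < 1822 fails; recursion stops.
SUM(v) = 6 + 21 + 66 + 201 + 606 + 1821 + 5466 = 8187.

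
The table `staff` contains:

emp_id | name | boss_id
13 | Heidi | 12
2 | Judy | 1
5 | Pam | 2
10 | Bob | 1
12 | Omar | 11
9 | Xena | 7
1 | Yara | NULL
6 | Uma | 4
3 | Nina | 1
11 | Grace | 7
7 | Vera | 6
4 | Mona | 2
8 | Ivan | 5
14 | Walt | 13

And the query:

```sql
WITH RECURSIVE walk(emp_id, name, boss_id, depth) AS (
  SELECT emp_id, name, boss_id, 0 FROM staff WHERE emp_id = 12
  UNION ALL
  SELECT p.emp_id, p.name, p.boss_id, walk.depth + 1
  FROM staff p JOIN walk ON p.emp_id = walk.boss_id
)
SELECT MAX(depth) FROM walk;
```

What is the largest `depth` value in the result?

Base: emp_id=12 (Omar), boss_id=11, depth 0.
Iteration 1: join on emp_id=11 -> Grace (id 11, boss_id=7, depth 1).
Iteration 2: join on emp_id=7 -> Vera (id 7, boss_id=6, depth 2).
Iteration 3: join on emp_id=6 -> Uma (id 6, boss_id=4, depth 3).
Iteration 4: join on emp_id=4 -> Mona (id 4, boss_id=2, depth 4).
Iteration 5: join on emp_id=2 -> Judy (id 2, boss_id=1, depth 5).
Iteration 6: join on emp_id=1 -> Yara (id 1, boss_id=NULL, depth 6).
Iteration 7: boss_id is NULL; no match; recursion stops.
depth values: 0, 1, 2, 3, 4, 5, 6; the maximum is 6.

6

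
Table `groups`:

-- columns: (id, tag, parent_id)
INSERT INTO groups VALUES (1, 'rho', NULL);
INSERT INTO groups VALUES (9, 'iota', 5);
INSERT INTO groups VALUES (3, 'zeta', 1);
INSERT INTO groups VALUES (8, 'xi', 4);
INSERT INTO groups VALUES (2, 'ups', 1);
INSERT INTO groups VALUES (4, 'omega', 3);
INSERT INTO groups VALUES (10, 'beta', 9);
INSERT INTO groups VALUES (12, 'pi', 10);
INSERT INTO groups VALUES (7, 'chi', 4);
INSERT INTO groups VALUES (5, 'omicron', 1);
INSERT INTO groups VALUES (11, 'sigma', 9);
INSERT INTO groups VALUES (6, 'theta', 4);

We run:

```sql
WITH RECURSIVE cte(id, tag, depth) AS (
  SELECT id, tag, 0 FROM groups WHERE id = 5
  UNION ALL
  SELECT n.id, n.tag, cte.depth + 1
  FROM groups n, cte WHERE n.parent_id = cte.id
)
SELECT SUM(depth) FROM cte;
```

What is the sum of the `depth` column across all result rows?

Base: id=5 (omicron) at depth 0.
Iteration 1: rows with parent_id in {5} -> iota (id 9, depth 1).
Iteration 2: rows with parent_id in {9} -> beta (id 10, depth 2), sigma (id 11, depth 2).
Iteration 3: rows with parent_id in {10,11} -> pi (id 12, depth 3).
Iteration 4: no rows with parent_id in {12}; recursion stops.
SUM(depth) = 0 + 1 + 2 + 2 + 3 = 8.

8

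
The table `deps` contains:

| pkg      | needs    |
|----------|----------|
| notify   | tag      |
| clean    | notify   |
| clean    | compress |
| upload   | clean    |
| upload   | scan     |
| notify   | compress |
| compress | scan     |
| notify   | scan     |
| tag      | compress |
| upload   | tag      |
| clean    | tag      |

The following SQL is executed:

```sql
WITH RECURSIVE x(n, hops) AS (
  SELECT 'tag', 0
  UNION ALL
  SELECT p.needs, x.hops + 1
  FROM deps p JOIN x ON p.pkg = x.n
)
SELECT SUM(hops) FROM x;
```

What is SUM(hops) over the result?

Base: (tag, hops=0).
Iteration 1: edges from {tag} -> (compress, hops=1).
Iteration 2: edges from {compress} -> (scan, hops=2).
Iteration 3: no outgoing edges from {scan}; recursion stops.
SUM(hops) = 0 + 1 + 2 = 3.

3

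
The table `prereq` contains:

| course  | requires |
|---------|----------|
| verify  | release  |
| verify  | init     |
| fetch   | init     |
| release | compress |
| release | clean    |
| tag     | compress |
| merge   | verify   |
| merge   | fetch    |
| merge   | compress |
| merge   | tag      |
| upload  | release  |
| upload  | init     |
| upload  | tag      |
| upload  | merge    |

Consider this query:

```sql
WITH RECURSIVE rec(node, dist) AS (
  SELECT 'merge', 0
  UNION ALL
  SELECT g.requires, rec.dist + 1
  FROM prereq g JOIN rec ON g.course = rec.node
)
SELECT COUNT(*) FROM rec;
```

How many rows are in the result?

11

Base: (merge, dist=0).
Iteration 1: edges from {merge} -> (compress, dist=1), (fetch, dist=1), (tag, dist=1), (verify, dist=1).
Iteration 2: edges from {compress,fetch,tag,verify} -> (compress, dist=2), (init, dist=2) x2, (release, dist=2). [UNION ALL keeps all 4 new rows, including repeats]
Iteration 3: edges from {compress,init,release} -> (clean, dist=3), (compress, dist=3).
Iteration 4: no outgoing edges from {clean,compress}; recursion stops.
Total rows emitted: 11.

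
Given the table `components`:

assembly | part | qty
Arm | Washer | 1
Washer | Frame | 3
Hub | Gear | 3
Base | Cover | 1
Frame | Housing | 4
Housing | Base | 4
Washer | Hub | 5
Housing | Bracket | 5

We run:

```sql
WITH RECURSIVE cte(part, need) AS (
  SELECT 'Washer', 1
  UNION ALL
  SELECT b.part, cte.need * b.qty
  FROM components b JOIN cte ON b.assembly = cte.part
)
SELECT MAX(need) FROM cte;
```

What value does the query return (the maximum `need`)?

60

Base: (Washer, need=1).
Iteration 1: components of {Washer} -> Frame = 1*3 = 3, Hub = 1*5 = 5.
Iteration 2: components of {Frame,Hub} -> Gear = 5*3 = 15, Housing = 3*4 = 12.
Iteration 3: components of {Gear,Housing} -> Base = 12*4 = 48, Bracket = 12*5 = 60.
Iteration 4: components of {Base,Bracket} -> Cover = 48*1 = 48.
Iteration 5: no further components; recursion stops.
need values: 1, 3, 5, 12, 15, 60, 48, 48; the maximum is 60.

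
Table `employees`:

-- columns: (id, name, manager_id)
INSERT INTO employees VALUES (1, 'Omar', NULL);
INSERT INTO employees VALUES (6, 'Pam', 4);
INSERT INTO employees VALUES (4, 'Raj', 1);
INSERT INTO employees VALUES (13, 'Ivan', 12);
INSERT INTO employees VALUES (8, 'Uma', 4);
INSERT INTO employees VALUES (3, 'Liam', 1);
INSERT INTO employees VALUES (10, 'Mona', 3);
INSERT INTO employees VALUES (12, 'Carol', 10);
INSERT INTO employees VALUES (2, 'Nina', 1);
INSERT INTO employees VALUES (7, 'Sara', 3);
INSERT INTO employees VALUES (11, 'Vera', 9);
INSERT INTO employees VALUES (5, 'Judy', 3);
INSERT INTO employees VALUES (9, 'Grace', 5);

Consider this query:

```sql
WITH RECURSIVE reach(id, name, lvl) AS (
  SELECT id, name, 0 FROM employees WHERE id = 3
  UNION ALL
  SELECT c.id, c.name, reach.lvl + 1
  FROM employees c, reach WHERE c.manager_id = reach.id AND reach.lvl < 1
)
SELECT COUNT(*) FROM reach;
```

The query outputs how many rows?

Base: id=3 (Liam) at lvl 0.
Iteration 1: rows with manager_id in {3} -> Judy (id 5, lvl 1), Sara (id 7, lvl 1), Mona (id 10, lvl 1).
Iteration 2: lvl < 1 fails for all current rows; recursion stops.
Total rows emitted: 4.

4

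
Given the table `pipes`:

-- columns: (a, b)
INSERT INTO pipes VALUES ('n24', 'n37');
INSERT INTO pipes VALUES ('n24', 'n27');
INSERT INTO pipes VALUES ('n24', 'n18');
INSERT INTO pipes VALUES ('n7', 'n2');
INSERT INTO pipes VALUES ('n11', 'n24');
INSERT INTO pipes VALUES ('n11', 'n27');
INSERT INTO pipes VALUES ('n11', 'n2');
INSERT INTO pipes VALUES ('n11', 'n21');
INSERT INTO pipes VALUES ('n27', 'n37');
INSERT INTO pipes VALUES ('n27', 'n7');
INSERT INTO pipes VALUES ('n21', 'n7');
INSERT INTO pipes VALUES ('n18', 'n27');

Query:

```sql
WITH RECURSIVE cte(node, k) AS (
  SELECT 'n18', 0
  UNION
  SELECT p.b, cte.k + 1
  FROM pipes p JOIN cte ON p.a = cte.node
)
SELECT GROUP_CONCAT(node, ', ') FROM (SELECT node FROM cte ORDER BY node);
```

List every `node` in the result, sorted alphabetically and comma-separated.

Base: (n18, k=0).
Iteration 1: edges from {n18} -> (n27, k=1).
Iteration 2: edges from {n27} -> (n37, k=2), (n7, k=2).
Iteration 3: edges from {n37,n7} -> (n2, k=3).
Iteration 4: no outgoing edges from {n2}; recursion stops.

n18, n2, n27, n37, n7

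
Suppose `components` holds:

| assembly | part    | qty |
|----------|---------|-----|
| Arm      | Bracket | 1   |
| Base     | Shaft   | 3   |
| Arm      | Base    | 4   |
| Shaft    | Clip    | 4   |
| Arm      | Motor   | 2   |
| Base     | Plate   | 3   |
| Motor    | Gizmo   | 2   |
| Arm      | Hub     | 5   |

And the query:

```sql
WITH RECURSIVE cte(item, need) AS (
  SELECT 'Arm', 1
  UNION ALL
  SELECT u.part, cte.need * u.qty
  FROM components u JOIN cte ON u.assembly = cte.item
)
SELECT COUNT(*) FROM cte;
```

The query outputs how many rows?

9

Base: (Arm, need=1).
Iteration 1: components of {Arm} -> Base = 1*4 = 4, Bracket = 1*1 = 1, Hub = 1*5 = 5, Motor = 1*2 = 2.
Iteration 2: components of {Base,Bracket,Hub,Motor} -> Gizmo = 2*2 = 4, Plate = 4*3 = 12, Shaft = 4*3 = 12.
Iteration 3: components of {Gizmo,Plate,Shaft} -> Clip = 12*4 = 48.
Iteration 4: no further components; recursion stops.
Total rows emitted: 9.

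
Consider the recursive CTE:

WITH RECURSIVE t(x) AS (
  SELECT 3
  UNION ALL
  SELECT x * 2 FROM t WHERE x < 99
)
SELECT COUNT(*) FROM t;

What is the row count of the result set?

7

Base: x=3.
Iteration 1: 3 < 99 holds -> x = 3 * 2 = 6.
Iteration 2: 6 < 99 holds -> x = 6 * 2 = 12.
Iteration 3: 12 < 99 holds -> x = 12 * 2 = 24.
Iteration 4: 24 < 99 holds -> x = 24 * 2 = 48.
Iteration 5: 48 < 99 holds -> x = 48 * 2 = 96.
Iteration 6: 96 < 99 holds -> x = 96 * 2 = 192.
Iteration 7: 192 < 99 fails; recursion stops.
Total rows emitted: 7.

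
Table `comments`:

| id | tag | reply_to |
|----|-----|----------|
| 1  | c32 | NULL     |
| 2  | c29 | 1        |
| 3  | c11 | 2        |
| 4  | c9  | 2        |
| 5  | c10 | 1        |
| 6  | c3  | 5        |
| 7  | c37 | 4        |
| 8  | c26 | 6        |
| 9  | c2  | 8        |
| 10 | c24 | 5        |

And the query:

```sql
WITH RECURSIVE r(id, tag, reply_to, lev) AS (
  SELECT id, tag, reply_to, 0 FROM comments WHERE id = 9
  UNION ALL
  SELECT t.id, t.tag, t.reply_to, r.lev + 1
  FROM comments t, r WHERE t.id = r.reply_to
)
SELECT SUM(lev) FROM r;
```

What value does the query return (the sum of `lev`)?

10

Base: id=9 (c2), reply_to=8, lev 0.
Iteration 1: join on id=8 -> c26 (id 8, reply_to=6, lev 1).
Iteration 2: join on id=6 -> c3 (id 6, reply_to=5, lev 2).
Iteration 3: join on id=5 -> c10 (id 5, reply_to=1, lev 3).
Iteration 4: join on id=1 -> c32 (id 1, reply_to=NULL, lev 4).
Iteration 5: reply_to is NULL; no match; recursion stops.
SUM(lev) = 0 + 1 + 2 + 3 + 4 = 10.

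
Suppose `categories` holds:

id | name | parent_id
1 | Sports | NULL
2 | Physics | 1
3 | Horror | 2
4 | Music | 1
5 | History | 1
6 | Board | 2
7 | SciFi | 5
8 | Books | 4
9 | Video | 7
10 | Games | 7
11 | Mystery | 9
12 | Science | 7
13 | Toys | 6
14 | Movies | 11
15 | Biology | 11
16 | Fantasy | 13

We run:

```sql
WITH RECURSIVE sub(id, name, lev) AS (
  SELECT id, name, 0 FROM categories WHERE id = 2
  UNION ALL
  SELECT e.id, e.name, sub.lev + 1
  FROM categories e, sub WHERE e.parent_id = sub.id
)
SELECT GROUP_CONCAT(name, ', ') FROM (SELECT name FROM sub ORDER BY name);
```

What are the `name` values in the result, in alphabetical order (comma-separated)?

Base: id=2 (Physics) at lev 0.
Iteration 1: rows with parent_id in {2} -> Horror (id 3, lev 1), Board (id 6, lev 1).
Iteration 2: rows with parent_id in {3,6} -> Toys (id 13, lev 2).
Iteration 3: rows with parent_id in {13} -> Fantasy (id 16, lev 3).
Iteration 4: no rows with parent_id in {16}; recursion stops.

Board, Fantasy, Horror, Physics, Toys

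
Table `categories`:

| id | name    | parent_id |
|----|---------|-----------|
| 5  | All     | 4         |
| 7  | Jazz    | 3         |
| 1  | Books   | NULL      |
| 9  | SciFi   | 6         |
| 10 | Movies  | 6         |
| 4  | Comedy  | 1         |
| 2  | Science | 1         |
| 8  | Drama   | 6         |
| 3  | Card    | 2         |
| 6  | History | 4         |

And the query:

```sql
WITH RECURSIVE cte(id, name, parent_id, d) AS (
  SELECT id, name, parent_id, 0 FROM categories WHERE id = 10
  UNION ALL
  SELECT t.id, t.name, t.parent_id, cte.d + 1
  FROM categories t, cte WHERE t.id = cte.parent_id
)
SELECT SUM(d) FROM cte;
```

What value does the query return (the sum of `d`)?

6

Base: id=10 (Movies), parent_id=6, d 0.
Iteration 1: join on id=6 -> History (id 6, parent_id=4, d 1).
Iteration 2: join on id=4 -> Comedy (id 4, parent_id=1, d 2).
Iteration 3: join on id=1 -> Books (id 1, parent_id=NULL, d 3).
Iteration 4: parent_id is NULL; no match; recursion stops.
SUM(d) = 0 + 1 + 2 + 3 = 6.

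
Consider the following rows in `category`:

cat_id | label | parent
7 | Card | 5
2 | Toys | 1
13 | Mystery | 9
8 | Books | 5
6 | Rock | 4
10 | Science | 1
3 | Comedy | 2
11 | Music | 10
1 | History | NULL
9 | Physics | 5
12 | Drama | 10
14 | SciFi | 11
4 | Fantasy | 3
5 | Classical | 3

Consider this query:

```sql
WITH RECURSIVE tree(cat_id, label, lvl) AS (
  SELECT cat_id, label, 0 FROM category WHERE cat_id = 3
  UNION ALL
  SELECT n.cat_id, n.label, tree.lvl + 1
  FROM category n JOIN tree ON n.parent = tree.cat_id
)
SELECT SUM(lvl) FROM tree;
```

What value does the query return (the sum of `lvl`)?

13

Base: cat_id=3 (Comedy) at lvl 0.
Iteration 1: rows with parent in {3} -> Fantasy (id 4, lvl 1), Classical (id 5, lvl 1).
Iteration 2: rows with parent in {4,5} -> Rock (id 6, lvl 2), Card (id 7, lvl 2), Books (id 8, lvl 2), Physics (id 9, lvl 2).
Iteration 3: rows with parent in {6,7,8,9} -> Mystery (id 13, lvl 3).
Iteration 4: no rows with parent in {13}; recursion stops.
SUM(lvl) = 0 + 1 + 1 + 2 + 2 + 2 + 2 + 3 = 13.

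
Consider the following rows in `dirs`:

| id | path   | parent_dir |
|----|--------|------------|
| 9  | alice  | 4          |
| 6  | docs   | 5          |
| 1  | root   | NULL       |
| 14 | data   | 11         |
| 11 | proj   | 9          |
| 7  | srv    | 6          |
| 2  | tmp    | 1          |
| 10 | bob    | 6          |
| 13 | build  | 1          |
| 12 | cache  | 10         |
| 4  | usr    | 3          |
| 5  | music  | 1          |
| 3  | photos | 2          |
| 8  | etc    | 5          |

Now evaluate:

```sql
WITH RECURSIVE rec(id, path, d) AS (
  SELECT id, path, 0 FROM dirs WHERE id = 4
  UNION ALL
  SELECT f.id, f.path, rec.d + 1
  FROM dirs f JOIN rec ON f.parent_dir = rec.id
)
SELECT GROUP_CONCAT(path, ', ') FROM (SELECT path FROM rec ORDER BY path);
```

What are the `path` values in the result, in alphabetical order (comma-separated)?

Base: id=4 (usr) at d 0.
Iteration 1: rows with parent_dir in {4} -> alice (id 9, d 1).
Iteration 2: rows with parent_dir in {9} -> proj (id 11, d 2).
Iteration 3: rows with parent_dir in {11} -> data (id 14, d 3).
Iteration 4: no rows with parent_dir in {14}; recursion stops.

alice, data, proj, usr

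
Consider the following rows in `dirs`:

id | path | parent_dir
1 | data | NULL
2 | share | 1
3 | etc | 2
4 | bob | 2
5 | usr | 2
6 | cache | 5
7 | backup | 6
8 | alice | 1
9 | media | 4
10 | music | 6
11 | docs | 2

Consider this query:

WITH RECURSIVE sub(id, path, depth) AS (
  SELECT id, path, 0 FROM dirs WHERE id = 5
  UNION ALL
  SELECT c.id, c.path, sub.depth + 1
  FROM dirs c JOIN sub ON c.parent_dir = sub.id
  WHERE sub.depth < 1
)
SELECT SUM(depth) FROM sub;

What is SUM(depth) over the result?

Base: id=5 (usr) at depth 0.
Iteration 1: rows with parent_dir in {5} -> cache (id 6, depth 1).
Iteration 2: depth < 1 fails for all current rows; recursion stops.
SUM(depth) = 0 + 1 = 1.

1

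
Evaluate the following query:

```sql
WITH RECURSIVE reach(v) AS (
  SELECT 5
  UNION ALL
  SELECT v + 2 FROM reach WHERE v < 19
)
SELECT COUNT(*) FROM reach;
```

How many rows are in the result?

8

Base: v=5.
Iteration 1: 5 < 19 holds -> v = 5 + 2 = 7.
Iteration 2: 7 < 19 holds -> v = 7 + 2 = 9.
Iteration 3: 9 < 19 holds -> v = 9 + 2 = 11.
Iteration 4: 11 < 19 holds -> v = 11 + 2 = 13.
Iteration 5: 13 < 19 holds -> v = 13 + 2 = 15.
Iteration 6: 15 < 19 holds -> v = 15 + 2 = 17.
Iteration 7: 17 < 19 holds -> v = 17 + 2 = 19.
Iteration 8: 19 < 19 fails; recursion stops.
Total rows emitted: 8.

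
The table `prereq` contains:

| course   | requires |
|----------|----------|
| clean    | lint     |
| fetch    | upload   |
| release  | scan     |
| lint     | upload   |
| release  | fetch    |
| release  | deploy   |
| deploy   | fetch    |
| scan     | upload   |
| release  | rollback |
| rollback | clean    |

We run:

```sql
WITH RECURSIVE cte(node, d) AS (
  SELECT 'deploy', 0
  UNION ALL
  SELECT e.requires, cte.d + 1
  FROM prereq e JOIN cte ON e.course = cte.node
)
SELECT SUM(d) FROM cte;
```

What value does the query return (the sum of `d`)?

Base: (deploy, d=0).
Iteration 1: edges from {deploy} -> (fetch, d=1).
Iteration 2: edges from {fetch} -> (upload, d=2).
Iteration 3: no outgoing edges from {upload}; recursion stops.
SUM(d) = 0 + 1 + 2 = 3.

3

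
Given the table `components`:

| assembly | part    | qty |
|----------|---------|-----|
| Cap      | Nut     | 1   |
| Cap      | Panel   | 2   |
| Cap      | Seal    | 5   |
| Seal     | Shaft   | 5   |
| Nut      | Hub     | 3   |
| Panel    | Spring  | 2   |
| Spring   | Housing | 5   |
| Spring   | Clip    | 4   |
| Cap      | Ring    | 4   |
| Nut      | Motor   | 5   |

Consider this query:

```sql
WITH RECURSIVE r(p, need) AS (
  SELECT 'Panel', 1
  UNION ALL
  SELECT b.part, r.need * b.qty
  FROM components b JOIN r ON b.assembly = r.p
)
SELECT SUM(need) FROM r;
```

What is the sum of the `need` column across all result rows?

21

Base: (Panel, need=1).
Iteration 1: components of {Panel} -> Spring = 1*2 = 2.
Iteration 2: components of {Spring} -> Clip = 2*4 = 8, Housing = 2*5 = 10.
Iteration 3: no further components; recursion stops.
SUM(need) = 1 + 2 + 10 + 8 = 21.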